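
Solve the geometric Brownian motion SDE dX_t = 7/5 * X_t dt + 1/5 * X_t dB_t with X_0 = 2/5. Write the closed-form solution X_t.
X_t = 2/5 * exp((69/50) * t + (1/5) * B_t)

For GBM dX = mu X dt + sigma X dB with X_0 = x_0, apply Itô to Y = log X: dY = (mu - sigma^2/2) dt + sigma dB, so Y_t = log(x_0) + (mu - sigma^2/2) t + sigma B_t and hence X_t = x_0 * exp((mu - sigma^2/2) t + sigma B_t).
With mu = 7/5, sigma = 1/5, x_0 = 2/5, this gives:
  X_t = 2/5 * exp((69/50) * t + (1/5) * B_t).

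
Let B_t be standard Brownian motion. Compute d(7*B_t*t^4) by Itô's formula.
d(7*B_t*t^4) = (28*B_t*t^3) dt + (7*t^4) dB_t

Itô's formula for f(t, x): d f(t, B_t) = (f_t + (1/2) f_xx) dt + f_x dB_t. Compute partials of f(t, x) = 7*t^4*x:
  f_t(t,x)  = 28*t^3*x
  f_x(t,x)  = 7*t^4
  f_xx(t,x) = 0
Assemble drift = f_t + (1/2) f_xx = 28*t^3*x and diffusion = f_x = 7*t^4. Substituting x = B_t:
  d(7*B_t*t^4) = (28*B_t*t^3) dt + (7*t^4) dB_t.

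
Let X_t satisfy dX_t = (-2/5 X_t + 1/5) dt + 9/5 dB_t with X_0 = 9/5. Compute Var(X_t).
Var(X_t) = 81/20 - 81*exp(-4*t/5)/20

The variance V(t) = Var(X_t) satisfies V'(t) = 2 a V(t) + c^2 with V(0) = 0 (drift coefficient is linear in X, diffusion is constant). With a = -2/5, c = 9/5, the solution is
  V(t) = (c^2 / (2 a)) * (exp(2 a t) - 1)
       = ((9/5)^2 / (2*(-2/5))) * (exp((-4/5) t) - 1)
       = 81/20 - 81*exp(-4*t/5)/20.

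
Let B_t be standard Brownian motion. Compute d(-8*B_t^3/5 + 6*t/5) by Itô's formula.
d(-8*B_t^3/5 + 6*t/5) = (6/5 - 24*B_t/5) dt + (-24*B_t^2/5) dB_t

Itô's formula for f(t, x): d f(t, B_t) = (f_t + (1/2) f_xx) dt + f_x dB_t. Compute partials of f(t, x) = 6*t/5 - 8*x^3/5:
  f_t(t,x)  = 6/5
  f_x(t,x)  = -24*x^2/5
  f_xx(t,x) = -48*x/5
Assemble drift = f_t + (1/2) f_xx = 6/5 - 24*x/5 and diffusion = f_x = -24*x^2/5. Substituting x = B_t:
  d(-8*B_t^3/5 + 6*t/5) = (6/5 - 24*B_t/5) dt + (-24*B_t^2/5) dB_t.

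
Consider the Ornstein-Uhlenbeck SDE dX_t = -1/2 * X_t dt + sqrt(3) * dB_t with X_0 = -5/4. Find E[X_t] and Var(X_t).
E[X_t] = -5*exp(-t/2)/4; Var(X_t) = 3 - 3*exp(-t)

The OU SDE dX = -theta X dt + sigma dB admits the integrating factor exp(theta t): d(exp(theta t) X_t) = sigma exp(theta t) dB_t. Integrating from 0 to t:
  X_t = x_0 * exp(-theta t) + sigma * int_0^t exp(-theta (t-s)) dB_s.
The Itô integral has mean 0 and (by the Itô isometry) variance sigma^2 * int_0^t exp(-2 theta (t - s)) ds = sigma^2 * (1 - exp(-2 theta t)) / (2 theta).
With theta = 1/2, sigma = sqrt(3), x_0 = -5/4:
  E[X_t] = -5/4 * exp(-1/2 t) = -5*exp(-t/2)/4
  Var(X_t) = (sqrt(3))^2 * (1 - exp(-2*1/2 t)) / (2 * 1/2) = 3 - 3*exp(-t).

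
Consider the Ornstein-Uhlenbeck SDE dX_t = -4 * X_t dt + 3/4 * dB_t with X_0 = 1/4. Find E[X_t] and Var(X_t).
E[X_t] = exp(-4*t)/4; Var(X_t) = 9/128 - 9*exp(-8*t)/128

The OU SDE dX = -theta X dt + sigma dB admits the integrating factor exp(theta t): d(exp(theta t) X_t) = sigma exp(theta t) dB_t. Integrating from 0 to t:
  X_t = x_0 * exp(-theta t) + sigma * int_0^t exp(-theta (t-s)) dB_s.
The Itô integral has mean 0 and (by the Itô isometry) variance sigma^2 * int_0^t exp(-2 theta (t - s)) ds = sigma^2 * (1 - exp(-2 theta t)) / (2 theta).
With theta = 4, sigma = 3/4, x_0 = 1/4:
  E[X_t] = 1/4 * exp(-4 t) = exp(-4*t)/4
  Var(X_t) = (3/4)^2 * (1 - exp(-2*4 t)) / (2 * 4) = 9/128 - 9*exp(-8*t)/128.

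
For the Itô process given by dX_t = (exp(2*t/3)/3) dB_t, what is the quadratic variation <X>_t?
<X>_t = exp(4*t/3)/12 - 1/12

For an Itô process dX_t = a(t) dt + b(t) dB_t, the quadratic variation is <X>_t = int_0^t b(s)^2 ds (the drift term does not contribute). Here b(s) = exp(2*s/3)/3, so
  b(s)^2 = exp(4*s/3)/9.
Integrating from 0 to t:
  <X>_t = int_0^t (exp(4*s/3)/9) ds = exp(4*t/3)/12 - 1/12.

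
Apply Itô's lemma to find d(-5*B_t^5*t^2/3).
d(-5*B_t^5*t^2/3) = (10*B_t^3*t*(-B_t^2 - 5*t)/3) dt + (-25*B_t^4*t^2/3) dB_t

Itô's formula for f(t, x): d f(t, B_t) = (f_t + (1/2) f_xx) dt + f_x dB_t. Compute partials of f(t, x) = -5*t^2*x^5/3:
  f_t(t,x)  = -10*t*x^5/3
  f_x(t,x)  = -25*t^2*x^4/3
  f_xx(t,x) = -100*t^2*x^3/3
Assemble drift = f_t + (1/2) f_xx = 10*t*x^3*(-5*t - x^2)/3 and diffusion = f_x = -25*t^2*x^4/3. Substituting x = B_t:
  d(-5*B_t^5*t^2/3) = (10*B_t^3*t*(-B_t^2 - 5*t)/3) dt + (-25*B_t^4*t^2/3) dB_t.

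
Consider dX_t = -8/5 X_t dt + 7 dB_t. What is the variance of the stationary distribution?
lim Var(X_t) = 245/16

The OU SDE dX = -theta X dt + sigma dB admits the integrating factor exp(theta t): d(exp(theta t) X_t) = sigma exp(theta t) dB_t. Integrating from 0 to t gives X_t = x_0 * exp(-theta t) + sigma * int_0^t exp(-theta (t-s)) dB_s for any initial x_0. The Itô integral has variance (by the Itô isometry) sigma^2 * int_0^t exp(-2 theta (t - s)) ds = sigma^2 * (1 - exp(-2 theta t)) / (2 theta), independent of x_0.
With theta = 8/5, sigma = 7:
  Var(X_t) = (7)^2 * (1 - exp(-2*8/5 t)) / (2 * 8/5) = 245/16 - 245*exp(-16*t/5)/16.
As t -> infinity, exp(-2*8/5 t) -> 0, so the stationary variance is sigma^2 / (2 theta) = 245/16.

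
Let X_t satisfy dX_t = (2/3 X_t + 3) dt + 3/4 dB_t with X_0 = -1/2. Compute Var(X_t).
Var(X_t) = 27*exp(4*t/3)/64 - 27/64

The variance V(t) = Var(X_t) satisfies V'(t) = 2 a V(t) + c^2 with V(0) = 0 (drift coefficient is linear in X, diffusion is constant). With a = 2/3, c = 3/4, the solution is
  V(t) = (c^2 / (2 a)) * (exp(2 a t) - 1)
       = ((3/4)^2 / (2*(2/3))) * (exp((4/3) t) - 1)
       = 27*exp(4*t/3)/64 - 27/64.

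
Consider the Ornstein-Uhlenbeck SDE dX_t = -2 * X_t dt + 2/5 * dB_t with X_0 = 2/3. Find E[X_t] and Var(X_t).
E[X_t] = 2*exp(-2*t)/3; Var(X_t) = 1/25 - exp(-4*t)/25

The OU SDE dX = -theta X dt + sigma dB admits the integrating factor exp(theta t): d(exp(theta t) X_t) = sigma exp(theta t) dB_t. Integrating from 0 to t:
  X_t = x_0 * exp(-theta t) + sigma * int_0^t exp(-theta (t-s)) dB_s.
The Itô integral has mean 0 and (by the Itô isometry) variance sigma^2 * int_0^t exp(-2 theta (t - s)) ds = sigma^2 * (1 - exp(-2 theta t)) / (2 theta).
With theta = 2, sigma = 2/5, x_0 = 2/3:
  E[X_t] = 2/3 * exp(-2 t) = 2*exp(-2*t)/3
  Var(X_t) = (2/5)^2 * (1 - exp(-2*2 t)) / (2 * 2) = 1/25 - exp(-4*t)/25.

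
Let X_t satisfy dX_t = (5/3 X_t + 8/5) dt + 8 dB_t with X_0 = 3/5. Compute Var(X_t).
Var(X_t) = 96*exp(10*t/3)/5 - 96/5

The variance V(t) = Var(X_t) satisfies V'(t) = 2 a V(t) + c^2 with V(0) = 0 (drift coefficient is linear in X, diffusion is constant). With a = 5/3, c = 8, the solution is
  V(t) = (c^2 / (2 a)) * (exp(2 a t) - 1)
       = (8^2 / (2*(5/3))) * (exp((10/3) t) - 1)
       = 96*exp(10*t/3)/5 - 96/5.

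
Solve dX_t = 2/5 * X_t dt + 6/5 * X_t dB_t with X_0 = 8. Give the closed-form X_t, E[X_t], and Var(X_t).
X_t = 8 * exp((-8/25) t + (6/5) B_t); E[X_t] = 8*exp(2*t/5); Var(X_t) = 64*(exp(36*t/25) - 1)*exp(4*t/5)

For GBM dX = mu X dt + sigma X dB with X_0 = x_0, apply Itô to Y = log X: dY = (mu - sigma^2/2) dt + sigma dB, so Y_t = log(x_0) + (mu - sigma^2/2) t + sigma B_t and hence X_t = x_0 * exp((mu - sigma^2/2) t + sigma B_t).
With mu = 2/5, sigma = 6/5, x_0 = 8, this gives:
  X_t = 8 * exp((-8/25) * t + (6/5) * B_t).
Since sigma*B_t ~ Normal(0, sigma^2 t), E[exp(sigma*B_t)] = exp(sigma^2 t / 2); so E[X_t] = x_0 * exp((mu - sigma^2/2) t) * exp(sigma^2 t / 2) = x_0 * exp(mu t) = 8*exp(2*t/5).
Var(X_t) = E[X_t^2] - (E[X_t])^2 = x_0^2 * exp(2 mu t) * (exp(sigma^2 t) - 1) = 64*(exp(36*t/25) - 1)*exp(4*t/5).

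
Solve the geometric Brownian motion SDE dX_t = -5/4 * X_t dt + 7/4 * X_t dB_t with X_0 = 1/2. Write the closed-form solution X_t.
X_t = 1/2 * exp((-89/32) * t + (7/4) * B_t)

For GBM dX = mu X dt + sigma X dB with X_0 = x_0, apply Itô to Y = log X: dY = (mu - sigma^2/2) dt + sigma dB, so Y_t = log(x_0) + (mu - sigma^2/2) t + sigma B_t and hence X_t = x_0 * exp((mu - sigma^2/2) t + sigma B_t).
With mu = -5/4, sigma = 7/4, x_0 = 1/2, this gives:
  X_t = 1/2 * exp((-89/32) * t + (7/4) * B_t).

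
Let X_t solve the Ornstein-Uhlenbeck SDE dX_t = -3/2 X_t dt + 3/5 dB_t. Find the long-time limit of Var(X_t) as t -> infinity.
lim Var(X_t) = 3/25

The OU SDE dX = -theta X dt + sigma dB admits the integrating factor exp(theta t): d(exp(theta t) X_t) = sigma exp(theta t) dB_t. Integrating from 0 to t gives X_t = x_0 * exp(-theta t) + sigma * int_0^t exp(-theta (t-s)) dB_s for any initial x_0. The Itô integral has variance (by the Itô isometry) sigma^2 * int_0^t exp(-2 theta (t - s)) ds = sigma^2 * (1 - exp(-2 theta t)) / (2 theta), independent of x_0.
With theta = 3/2, sigma = 3/5:
  Var(X_t) = (3/5)^2 * (1 - exp(-2*3/2 t)) / (2 * 3/2) = 3/25 - 3*exp(-3*t)/25.
As t -> infinity, exp(-2*3/2 t) -> 0, so the stationary variance is sigma^2 / (2 theta) = 3/25.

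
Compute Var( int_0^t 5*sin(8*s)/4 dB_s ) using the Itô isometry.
Var = 25*t/32 - 25*sin(8*t)*cos(8*t)/256

The Itô integral of a deterministic integrand f(s) has mean 0 because each increment f(s) * (B_{s+ds} - B_s) has mean 0. By the Itô isometry:
  Var( int_0^t f(s) dB_s ) = E[ (int_0^t f(s) dB_s)^2 ] = int_0^t f(s)^2 ds.
Here f(s) = 5*sin(8*s)/4, so f(s)^2 = 25*sin(8*s)^2/16. Integrate:
  int_0^t (25*sin(8*s)^2/16) ds = 25*t/32 - 25*sin(8*t)*cos(8*t)/256.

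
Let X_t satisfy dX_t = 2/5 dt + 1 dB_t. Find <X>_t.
<X>_t = t

For an Itô process dX_t = a(t) dt + b(t) dB_t, the quadratic variation is <X>_t = int_0^t b(s)^2 ds (the drift term does not contribute). Here b(s) = 1, so
  b(s)^2 = 1.
Integrating from 0 to t:
  <X>_t = int_0^t (1) ds = t.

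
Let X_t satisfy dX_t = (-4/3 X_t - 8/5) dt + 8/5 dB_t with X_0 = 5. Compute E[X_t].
E[X_t] = -6/5 + 31*exp(-4*t/3)/5

Taking expectations and using E[dB_t] = 0, the mean m(t) = E[X_t] satisfies the ODE m'(t) = a m(t) + b with m(0) = x_0. With a = -4/3, b = -8/5, x_0 = 5, the solution is
  m(t) = x_0 * exp(a t) + (b/a) * (exp(a t) - 1)
       = 5 * exp((-4/3) t) + ((-8/5)/(-4/3)) * (exp((-4/3) t) - 1)
       = -6/5 + 31*exp(-4*t/3)/5.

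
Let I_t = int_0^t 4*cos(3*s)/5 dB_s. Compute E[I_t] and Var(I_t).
E[I_t] = 0; Var(I_t) = 8*t/25 + 4*sin(6*t)/75

The Itô integral of a deterministic integrand f(s) has mean 0 because each increment f(s) * (B_{s+ds} - B_s) has mean 0. By the Itô isometry:
  Var( int_0^t f(s) dB_s ) = E[ (int_0^t f(s) dB_s)^2 ] = int_0^t f(s)^2 ds.
Here f(s) = 4*cos(3*s)/5, so f(s)^2 = 16*cos(3*s)^2/25. Integrate:
  int_0^t (16*cos(3*s)^2/25) ds = 8*t/25 + 4*sin(6*t)/75.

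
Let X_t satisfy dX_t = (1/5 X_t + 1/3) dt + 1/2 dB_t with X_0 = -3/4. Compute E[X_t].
E[X_t] = 11*exp(t/5)/12 - 5/3

Taking expectations and using E[dB_t] = 0, the mean m(t) = E[X_t] satisfies the ODE m'(t) = a m(t) + b with m(0) = x_0. With a = 1/5, b = 1/3, x_0 = -3/4, the solution is
  m(t) = x_0 * exp(a t) + (b/a) * (exp(a t) - 1)
       = (-3/4) * exp((1/5) t) + ((1/3)/(1/5)) * (exp((1/5) t) - 1)
       = 11*exp(t/5)/12 - 5/3.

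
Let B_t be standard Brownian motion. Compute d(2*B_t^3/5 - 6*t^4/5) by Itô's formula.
d(2*B_t^3/5 - 6*t^4/5) = (6*B_t/5 - 24*t^3/5) dt + (6*B_t^2/5) dB_t

Itô's formula for f(t, x): d f(t, B_t) = (f_t + (1/2) f_xx) dt + f_x dB_t. Compute partials of f(t, x) = -6*t^4/5 + 2*x^3/5:
  f_t(t,x)  = -24*t^3/5
  f_x(t,x)  = 6*x^2/5
  f_xx(t,x) = 12*x/5
Assemble drift = f_t + (1/2) f_xx = -24*t^3/5 + 6*x/5 and diffusion = f_x = 6*x^2/5. Substituting x = B_t:
  d(2*B_t^3/5 - 6*t^4/5) = (6*B_t/5 - 24*t^3/5) dt + (6*B_t^2/5) dB_t.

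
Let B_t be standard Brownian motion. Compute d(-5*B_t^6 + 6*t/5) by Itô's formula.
d(-5*B_t^6 + 6*t/5) = (6/5 - 75*B_t^4) dt + (-30*B_t^5) dB_t

Itô's formula for f(t, x): d f(t, B_t) = (f_t + (1/2) f_xx) dt + f_x dB_t. Compute partials of f(t, x) = 6*t/5 - 5*x^6:
  f_t(t,x)  = 6/5
  f_x(t,x)  = -30*x^5
  f_xx(t,x) = -150*x^4
Assemble drift = f_t + (1/2) f_xx = 6/5 - 75*x^4 and diffusion = f_x = -30*x^5. Substituting x = B_t:
  d(-5*B_t^6 + 6*t/5) = (6/5 - 75*B_t^4) dt + (-30*B_t^5) dB_t.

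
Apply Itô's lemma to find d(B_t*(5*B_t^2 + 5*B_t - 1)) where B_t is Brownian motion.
d(B_t*(5*B_t^2 + 5*B_t - 1)) = (15*B_t + 5) dt + (15*B_t^2 + 10*B_t - 1) dB_t

Itô's formula for f(B_t) gives d f(B_t) = f'(B_t) dB_t + (1/2) f''(B_t) dt. Compute derivatives of f(x) = x*(5*x^2 + 5*x - 1):
  f'(x)  = 15*x^2 + 10*x - 1
  f''(x) = 30*x + 10
Substitute x = B_t and multiply the f'' term by 1/2:
  drift     = (1/2) * (30*x + 10) evaluated at B_t = 15*B_t + 5
  diffusion = (15*x^2 + 10*x - 1) evaluated at B_t = 15*B_t^2 + 10*B_t - 1
Therefore d(B_t*(5*B_t^2 + 5*B_t - 1)) = (15*B_t + 5) dt + (15*B_t^2 + 10*B_t - 1) dB_t.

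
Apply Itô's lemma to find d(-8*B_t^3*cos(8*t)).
d(-8*B_t^3*cos(8*t)) = (64*B_t^3*sin(8*t) - 24*B_t*cos(8*t)) dt + (-24*B_t^2*cos(8*t)) dB_t

Itô's formula for f(t, x): d f(t, B_t) = (f_t + (1/2) f_xx) dt + f_x dB_t. Compute partials of f(t, x) = -8*x^3*cos(8*t):
  f_t(t,x)  = 64*x^3*sin(8*t)
  f_x(t,x)  = -24*x^2*cos(8*t)
  f_xx(t,x) = -48*x*cos(8*t)
Assemble drift = f_t + (1/2) f_xx = 64*x^3*sin(8*t) - 24*x*cos(8*t) and diffusion = f_x = -24*x^2*cos(8*t). Substituting x = B_t:
  d(-8*B_t^3*cos(8*t)) = (64*B_t^3*sin(8*t) - 24*B_t*cos(8*t)) dt + (-24*B_t^2*cos(8*t)) dB_t.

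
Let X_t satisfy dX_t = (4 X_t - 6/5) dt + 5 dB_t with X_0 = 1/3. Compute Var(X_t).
Var(X_t) = 25*exp(8*t)/8 - 25/8

The variance V(t) = Var(X_t) satisfies V'(t) = 2 a V(t) + c^2 with V(0) = 0 (drift coefficient is linear in X, diffusion is constant). With a = 4, c = 5, the solution is
  V(t) = (c^2 / (2 a)) * (exp(2 a t) - 1)
       = (5^2 / (2*4)) * (exp(8 t) - 1)
       = 25*exp(8*t)/8 - 25/8.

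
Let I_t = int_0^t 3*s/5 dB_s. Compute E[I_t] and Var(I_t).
E[I_t] = 0; Var(I_t) = 3*t^3/25

The Itô integral of a deterministic integrand f(s) has mean 0 because each increment f(s) * (B_{s+ds} - B_s) has mean 0. By the Itô isometry:
  Var( int_0^t f(s) dB_s ) = E[ (int_0^t f(s) dB_s)^2 ] = int_0^t f(s)^2 ds.
Here f(s) = 3*s/5, so f(s)^2 = 9*s^2/25. Integrate:
  int_0^t (9*s^2/25) ds = 3*t^3/25.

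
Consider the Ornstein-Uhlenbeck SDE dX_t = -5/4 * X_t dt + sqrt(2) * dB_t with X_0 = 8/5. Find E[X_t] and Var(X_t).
E[X_t] = 8*exp(-5*t/4)/5; Var(X_t) = 4/5 - 4*exp(-5*t/2)/5

The OU SDE dX = -theta X dt + sigma dB admits the integrating factor exp(theta t): d(exp(theta t) X_t) = sigma exp(theta t) dB_t. Integrating from 0 to t:
  X_t = x_0 * exp(-theta t) + sigma * int_0^t exp(-theta (t-s)) dB_s.
The Itô integral has mean 0 and (by the Itô isometry) variance sigma^2 * int_0^t exp(-2 theta (t - s)) ds = sigma^2 * (1 - exp(-2 theta t)) / (2 theta).
With theta = 5/4, sigma = sqrt(2), x_0 = 8/5:
  E[X_t] = 8/5 * exp(-5/4 t) = 8*exp(-5*t/4)/5
  Var(X_t) = (sqrt(2))^2 * (1 - exp(-2*5/4 t)) / (2 * 5/4) = 4/5 - 4*exp(-5*t/2)/5.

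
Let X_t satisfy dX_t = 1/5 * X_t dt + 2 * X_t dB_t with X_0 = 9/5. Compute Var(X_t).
Var(X_t) = 81*(exp(4*t) - 1)*exp(2*t/5)/25

For GBM dX = mu X dt + sigma X dB with X_0 = x_0, apply Itô to Y = log X: dY = (mu - sigma^2/2) dt + sigma dB, so Y_t = log(x_0) + (mu - sigma^2/2) t + sigma B_t and hence X_t = x_0 * exp((mu - sigma^2/2) t + sigma B_t).
With mu = 1/5, sigma = 2, x_0 = 9/5, this gives:
  X_t = 9/5 * exp((-9/5) * t + (2) * B_t).
Since sigma*B_t ~ Normal(0, sigma^2 t), E[exp(sigma*B_t)] = exp(sigma^2 t / 2); so E[X_t] = x_0 * exp((mu - sigma^2/2) t) * exp(sigma^2 t / 2) = x_0 * exp(mu t) = 9*exp(t/5)/5.
Var(X_t) = E[X_t^2] - (E[X_t])^2 = x_0^2 * exp(2 mu t) * (exp(sigma^2 t) - 1) = 81*(exp(4*t) - 1)*exp(2*t/5)/25.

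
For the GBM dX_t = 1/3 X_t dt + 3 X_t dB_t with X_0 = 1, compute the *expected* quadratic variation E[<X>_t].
E[<X>_t] = 27*exp(29*t/3)/29 - 27/29

<X>_t = int_0^t (3 * X_s)^2 ds. Taking expectation inside the integral: E[<X>_t] = 3^2 * int_0^t E[X_s^2] ds. For GBM, E[X_s^2] = x_0^2 * exp((2 mu + sigma^2) s). Integrating:
  E[<X>_t] = 3^2 * 1^2 * (exp((2*(1/3) + 3^2) t) - 1) / (2*(1/3) + 3^2)
           = 3^2 * 1^2 * (exp((29/3) t) - 1) / (29/3) = 27*exp(29*t/3)/29 - 27/29.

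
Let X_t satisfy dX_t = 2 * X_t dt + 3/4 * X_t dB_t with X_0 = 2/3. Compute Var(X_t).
Var(X_t) = 4*(exp(9*t/16) - 1)*exp(4*t)/9

For GBM dX = mu X dt + sigma X dB with X_0 = x_0, apply Itô to Y = log X: dY = (mu - sigma^2/2) dt + sigma dB, so Y_t = log(x_0) + (mu - sigma^2/2) t + sigma B_t and hence X_t = x_0 * exp((mu - sigma^2/2) t + sigma B_t).
With mu = 2, sigma = 3/4, x_0 = 2/3, this gives:
  X_t = 2/3 * exp((55/32) * t + (3/4) * B_t).
Since sigma*B_t ~ Normal(0, sigma^2 t), E[exp(sigma*B_t)] = exp(sigma^2 t / 2); so E[X_t] = x_0 * exp((mu - sigma^2/2) t) * exp(sigma^2 t / 2) = x_0 * exp(mu t) = 2*exp(2*t)/3.
Var(X_t) = E[X_t^2] - (E[X_t])^2 = x_0^2 * exp(2 mu t) * (exp(sigma^2 t) - 1) = 4*(exp(9*t/16) - 1)*exp(4*t)/9.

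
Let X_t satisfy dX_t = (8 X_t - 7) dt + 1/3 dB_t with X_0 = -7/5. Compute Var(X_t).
Var(X_t) = exp(16*t)/144 - 1/144

The variance V(t) = Var(X_t) satisfies V'(t) = 2 a V(t) + c^2 with V(0) = 0 (drift coefficient is linear in X, diffusion is constant). With a = 8, c = 1/3, the solution is
  V(t) = (c^2 / (2 a)) * (exp(2 a t) - 1)
       = ((1/3)^2 / (2*8)) * (exp(16 t) - 1)
       = exp(16*t)/144 - 1/144.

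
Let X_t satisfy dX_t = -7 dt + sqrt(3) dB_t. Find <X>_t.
<X>_t = 3*t

For an Itô process dX_t = a(t) dt + b(t) dB_t, the quadratic variation is <X>_t = int_0^t b(s)^2 ds (the drift term does not contribute). Here b(s) = sqrt(3), so
  b(s)^2 = 3.
Integrating from 0 to t:
  <X>_t = int_0^t (3) ds = 3*t.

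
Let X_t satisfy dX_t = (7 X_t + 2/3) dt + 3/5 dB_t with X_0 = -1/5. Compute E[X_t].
E[X_t] = -11*exp(7*t)/105 - 2/21

Taking expectations and using E[dB_t] = 0, the mean m(t) = E[X_t] satisfies the ODE m'(t) = a m(t) + b with m(0) = x_0. With a = 7, b = 2/3, x_0 = -1/5, the solution is
  m(t) = x_0 * exp(a t) + (b/a) * (exp(a t) - 1)
       = (-1/5) * exp(7 t) + ((2/3)/7) * (exp(7 t) - 1)
       = -11*exp(7*t)/105 - 2/21.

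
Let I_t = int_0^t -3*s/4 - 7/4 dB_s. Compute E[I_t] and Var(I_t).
E[I_t] = 0; Var(I_t) = t*(3*t^2 + 21*t + 49)/16

The Itô integral of a deterministic integrand f(s) has mean 0 because each increment f(s) * (B_{s+ds} - B_s) has mean 0. By the Itô isometry:
  Var( int_0^t f(s) dB_s ) = E[ (int_0^t f(s) dB_s)^2 ] = int_0^t f(s)^2 ds.
Here f(s) = -3*s/4 - 7/4, so f(s)^2 = (3*s + 7)^2/16. Integrate:
  int_0^t ((3*s + 7)^2/16) ds = t*(3*t^2 + 21*t + 49)/16.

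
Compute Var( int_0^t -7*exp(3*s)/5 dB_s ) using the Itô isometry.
Var = 49*exp(6*t)/150 - 49/150

The Itô integral of a deterministic integrand f(s) has mean 0 because each increment f(s) * (B_{s+ds} - B_s) has mean 0. By the Itô isometry:
  Var( int_0^t f(s) dB_s ) = E[ (int_0^t f(s) dB_s)^2 ] = int_0^t f(s)^2 ds.
Here f(s) = -7*exp(3*s)/5, so f(s)^2 = 49*exp(6*s)/25. Integrate:
  int_0^t (49*exp(6*s)/25) ds = 49*exp(6*t)/150 - 49/150.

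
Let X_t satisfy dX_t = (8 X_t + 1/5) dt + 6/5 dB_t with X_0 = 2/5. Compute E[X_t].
E[X_t] = 17*exp(8*t)/40 - 1/40

Taking expectations and using E[dB_t] = 0, the mean m(t) = E[X_t] satisfies the ODE m'(t) = a m(t) + b with m(0) = x_0. With a = 8, b = 1/5, x_0 = 2/5, the solution is
  m(t) = x_0 * exp(a t) + (b/a) * (exp(a t) - 1)
       = (2/5) * exp(8 t) + ((1/5)/8) * (exp(8 t) - 1)
       = 17*exp(8*t)/40 - 1/40.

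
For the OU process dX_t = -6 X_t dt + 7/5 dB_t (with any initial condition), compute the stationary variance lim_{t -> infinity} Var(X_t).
lim Var(X_t) = 49/300

The OU SDE dX = -theta X dt + sigma dB admits the integrating factor exp(theta t): d(exp(theta t) X_t) = sigma exp(theta t) dB_t. Integrating from 0 to t gives X_t = x_0 * exp(-theta t) + sigma * int_0^t exp(-theta (t-s)) dB_s for any initial x_0. The Itô integral has variance (by the Itô isometry) sigma^2 * int_0^t exp(-2 theta (t - s)) ds = sigma^2 * (1 - exp(-2 theta t)) / (2 theta), independent of x_0.
With theta = 6, sigma = 7/5:
  Var(X_t) = (7/5)^2 * (1 - exp(-2*6 t)) / (2 * 6) = 49/300 - 49*exp(-12*t)/300.
As t -> infinity, exp(-2*6 t) -> 0, so the stationary variance is sigma^2 / (2 theta) = 49/300.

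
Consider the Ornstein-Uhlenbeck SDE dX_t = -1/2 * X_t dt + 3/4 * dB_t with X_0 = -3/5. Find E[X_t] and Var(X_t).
E[X_t] = -3*exp(-t/2)/5; Var(X_t) = 9/16 - 9*exp(-t)/16

The OU SDE dX = -theta X dt + sigma dB admits the integrating factor exp(theta t): d(exp(theta t) X_t) = sigma exp(theta t) dB_t. Integrating from 0 to t:
  X_t = x_0 * exp(-theta t) + sigma * int_0^t exp(-theta (t-s)) dB_s.
The Itô integral has mean 0 and (by the Itô isometry) variance sigma^2 * int_0^t exp(-2 theta (t - s)) ds = sigma^2 * (1 - exp(-2 theta t)) / (2 theta).
With theta = 1/2, sigma = 3/4, x_0 = -3/5:
  E[X_t] = -3/5 * exp(-1/2 t) = -3*exp(-t/2)/5
  Var(X_t) = (3/4)^2 * (1 - exp(-2*1/2 t)) / (2 * 1/2) = 9/16 - 9*exp(-t)/16.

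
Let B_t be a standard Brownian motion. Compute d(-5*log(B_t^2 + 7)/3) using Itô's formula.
d(-5*log(B_t^2 + 7)/3) = (5*(B_t^2 - 7)/(3*(B_t^2 + 7)^2)) dt + (-10*B_t/(3*B_t^2 + 21)) dB_t

Itô's formula for f(B_t) gives d f(B_t) = f'(B_t) dB_t + (1/2) f''(B_t) dt. Compute derivatives of f(x) = -5*log(x^2 + 7)/3:
  f'(x)  = -10*x/(3*x^2 + 21)
  f''(x) = 10*(x^2 - 7)/(3*(x^2 + 7)^2)
Substitute x = B_t and multiply the f'' term by 1/2:
  drift     = (1/2) * (10*(x^2 - 7)/(3*(x^2 + 7)^2)) evaluated at B_t = 5*(B_t^2 - 7)/(3*(B_t^2 + 7)^2)
  diffusion = (-10*x/(3*x^2 + 21)) evaluated at B_t = -10*B_t/(3*B_t^2 + 21)
Therefore d(-5*log(B_t^2 + 7)/3) = (5*(B_t^2 - 7)/(3*(B_t^2 + 7)^2)) dt + (-10*B_t/(3*B_t^2 + 21)) dB_t.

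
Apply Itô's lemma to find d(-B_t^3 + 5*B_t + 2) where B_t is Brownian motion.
d(-B_t^3 + 5*B_t + 2) = (-3*B_t) dt + (5 - 3*B_t^2) dB_t

Itô's formula for f(B_t) gives d f(B_t) = f'(B_t) dB_t + (1/2) f''(B_t) dt. Compute derivatives of f(x) = -x^3 + 5*x + 2:
  f'(x)  = 5 - 3*x^2
  f''(x) = -6*x
Substitute x = B_t and multiply the f'' term by 1/2:
  drift     = (1/2) * (-6*x) evaluated at B_t = -3*B_t
  diffusion = (5 - 3*x^2) evaluated at B_t = 5 - 3*B_t^2
Therefore d(-B_t^3 + 5*B_t + 2) = (-3*B_t) dt + (5 - 3*B_t^2) dB_t.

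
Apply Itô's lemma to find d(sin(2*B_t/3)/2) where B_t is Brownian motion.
d(sin(2*B_t/3)/2) = (-sin(2*B_t/3)/9) dt + (cos(2*B_t/3)/3) dB_t

Itô's formula for f(B_t) gives d f(B_t) = f'(B_t) dB_t + (1/2) f''(B_t) dt. Compute derivatives of f(x) = sin(2*x/3)/2:
  f'(x)  = cos(2*x/3)/3
  f''(x) = -2*sin(2*x/3)/9
Substitute x = B_t and multiply the f'' term by 1/2:
  drift     = (1/2) * (-2*sin(2*x/3)/9) evaluated at B_t = -sin(2*B_t/3)/9
  diffusion = (cos(2*x/3)/3) evaluated at B_t = cos(2*B_t/3)/3
Therefore d(sin(2*B_t/3)/2) = (-sin(2*B_t/3)/9) dt + (cos(2*B_t/3)/3) dB_t.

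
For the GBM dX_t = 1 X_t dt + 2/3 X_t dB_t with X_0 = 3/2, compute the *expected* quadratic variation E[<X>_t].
E[<X>_t] = 9*exp(22*t/9)/22 - 9/22

<X>_t = int_0^t ((2/3) * X_s)^2 ds. Taking expectation inside the integral: E[<X>_t] = (2/3)^2 * int_0^t E[X_s^2] ds. For GBM, E[X_s^2] = x_0^2 * exp((2 mu + sigma^2) s). Integrating:
  E[<X>_t] = (2/3)^2 * (3/2)^2 * (exp((2*1 + (2/3)^2) t) - 1) / (2*1 + (2/3)^2)
           = (2/3)^2 * (3/2)^2 * (exp((22/9) t) - 1) / (22/9) = 9*exp(22*t/9)/22 - 9/22.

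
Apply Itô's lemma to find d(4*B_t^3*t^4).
d(4*B_t^3*t^4) = (4*B_t*t^3*(4*B_t^2 + 3*t)) dt + (12*B_t^2*t^4) dB_t

Itô's formula for f(t, x): d f(t, B_t) = (f_t + (1/2) f_xx) dt + f_x dB_t. Compute partials of f(t, x) = 4*t^4*x^3:
  f_t(t,x)  = 16*t^3*x^3
  f_x(t,x)  = 12*t^4*x^2
  f_xx(t,x) = 24*t^4*x
Assemble drift = f_t + (1/2) f_xx = 4*t^3*x*(3*t + 4*x^2) and diffusion = f_x = 12*t^4*x^2. Substituting x = B_t:
  d(4*B_t^3*t^4) = (4*B_t*t^3*(4*B_t^2 + 3*t)) dt + (12*B_t^2*t^4) dB_t.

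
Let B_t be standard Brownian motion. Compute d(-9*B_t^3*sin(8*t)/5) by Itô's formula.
d(-9*B_t^3*sin(8*t)/5) = (9*B_t*(-8*B_t^2*cos(8*t) - 3*sin(8*t))/5) dt + (-27*B_t^2*sin(8*t)/5) dB_t

Itô's formula for f(t, x): d f(t, B_t) = (f_t + (1/2) f_xx) dt + f_x dB_t. Compute partials of f(t, x) = -9*x^3*sin(8*t)/5:
  f_t(t,x)  = -72*x^3*cos(8*t)/5
  f_x(t,x)  = -27*x^2*sin(8*t)/5
  f_xx(t,x) = -54*x*sin(8*t)/5
Assemble drift = f_t + (1/2) f_xx = 9*x*(-8*x^2*cos(8*t) - 3*sin(8*t))/5 and diffusion = f_x = -27*x^2*sin(8*t)/5. Substituting x = B_t:
  d(-9*B_t^3*sin(8*t)/5) = (9*B_t*(-8*B_t^2*cos(8*t) - 3*sin(8*t))/5) dt + (-27*B_t^2*sin(8*t)/5) dB_t.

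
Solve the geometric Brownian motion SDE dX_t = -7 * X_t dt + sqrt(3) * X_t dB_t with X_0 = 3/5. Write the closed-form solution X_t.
X_t = 3/5 * exp((-17/2) * t + (sqrt(3)) * B_t)

For GBM dX = mu X dt + sigma X dB with X_0 = x_0, apply Itô to Y = log X: dY = (mu - sigma^2/2) dt + sigma dB, so Y_t = log(x_0) + (mu - sigma^2/2) t + sigma B_t and hence X_t = x_0 * exp((mu - sigma^2/2) t + sigma B_t).
With mu = -7, sigma = sqrt(3), x_0 = 3/5, this gives:
  X_t = 3/5 * exp((-17/2) * t + (sqrt(3)) * B_t).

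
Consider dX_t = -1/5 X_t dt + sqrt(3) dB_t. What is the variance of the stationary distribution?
lim Var(X_t) = 15/2

The OU SDE dX = -theta X dt + sigma dB admits the integrating factor exp(theta t): d(exp(theta t) X_t) = sigma exp(theta t) dB_t. Integrating from 0 to t gives X_t = x_0 * exp(-theta t) + sigma * int_0^t exp(-theta (t-s)) dB_s for any initial x_0. The Itô integral has variance (by the Itô isometry) sigma^2 * int_0^t exp(-2 theta (t - s)) ds = sigma^2 * (1 - exp(-2 theta t)) / (2 theta), independent of x_0.
With theta = 1/5, sigma = sqrt(3):
  Var(X_t) = (sqrt(3))^2 * (1 - exp(-2*1/5 t)) / (2 * 1/5) = 15/2 - 15*exp(-2*t/5)/2.
As t -> infinity, exp(-2*1/5 t) -> 0, so the stationary variance is sigma^2 / (2 theta) = 15/2.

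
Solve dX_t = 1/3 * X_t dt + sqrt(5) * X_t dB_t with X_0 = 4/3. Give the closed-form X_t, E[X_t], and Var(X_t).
X_t = 4/3 * exp((-13/6) t + (sqrt(5)) B_t); E[X_t] = 4*exp(t/3)/3; Var(X_t) = 16*(exp(5*t) - 1)*exp(2*t/3)/9

For GBM dX = mu X dt + sigma X dB with X_0 = x_0, apply Itô to Y = log X: dY = (mu - sigma^2/2) dt + sigma dB, so Y_t = log(x_0) + (mu - sigma^2/2) t + sigma B_t and hence X_t = x_0 * exp((mu - sigma^2/2) t + sigma B_t).
With mu = 1/3, sigma = sqrt(5), x_0 = 4/3, this gives:
  X_t = 4/3 * exp((-13/6) * t + (sqrt(5)) * B_t).
Since sigma*B_t ~ Normal(0, sigma^2 t), E[exp(sigma*B_t)] = exp(sigma^2 t / 2); so E[X_t] = x_0 * exp((mu - sigma^2/2) t) * exp(sigma^2 t / 2) = x_0 * exp(mu t) = 4*exp(t/3)/3.
Var(X_t) = E[X_t^2] - (E[X_t])^2 = x_0^2 * exp(2 mu t) * (exp(sigma^2 t) - 1) = 16*(exp(5*t) - 1)*exp(2*t/3)/9.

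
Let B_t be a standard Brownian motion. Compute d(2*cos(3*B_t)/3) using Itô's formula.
d(2*cos(3*B_t)/3) = (-3*cos(3*B_t)) dt + (-2*sin(3*B_t)) dB_t

Itô's formula for f(B_t) gives d f(B_t) = f'(B_t) dB_t + (1/2) f''(B_t) dt. Compute derivatives of f(x) = 2*cos(3*x)/3:
  f'(x)  = -2*sin(3*x)
  f''(x) = -6*cos(3*x)
Substitute x = B_t and multiply the f'' term by 1/2:
  drift     = (1/2) * (-6*cos(3*x)) evaluated at B_t = -3*cos(3*B_t)
  diffusion = (-2*sin(3*x)) evaluated at B_t = -2*sin(3*B_t)
Therefore d(2*cos(3*B_t)/3) = (-3*cos(3*B_t)) dt + (-2*sin(3*B_t)) dB_t.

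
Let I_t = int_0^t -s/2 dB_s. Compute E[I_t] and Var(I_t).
E[I_t] = 0; Var(I_t) = t^3/12

The Itô integral of a deterministic integrand f(s) has mean 0 because each increment f(s) * (B_{s+ds} - B_s) has mean 0. By the Itô isometry:
  Var( int_0^t f(s) dB_s ) = E[ (int_0^t f(s) dB_s)^2 ] = int_0^t f(s)^2 ds.
Here f(s) = -s/2, so f(s)^2 = s^2/4. Integrate:
  int_0^t (s^2/4) ds = t^3/12.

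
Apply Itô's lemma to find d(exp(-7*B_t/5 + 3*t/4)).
d(exp(-7*B_t/5 + 3*t/4)) = (173*exp(-7*B_t/5 + 3*t/4)/100) dt + (-7*exp(-7*B_t/5 + 3*t/4)/5) dB_t

Itô's formula for f(t, x): d f(t, B_t) = (f_t + (1/2) f_xx) dt + f_x dB_t. Compute partials of f(t, x) = exp(3*t/4 - 7*x/5):
  f_t(t,x)  = 3*exp(3*t/4 - 7*x/5)/4
  f_x(t,x)  = -7*exp(3*t/4 - 7*x/5)/5
  f_xx(t,x) = 49*exp(3*t/4 - 7*x/5)/25
Assemble drift = f_t + (1/2) f_xx = 173*exp(3*t/4 - 7*x/5)/100 and diffusion = f_x = -7*exp(3*t/4 - 7*x/5)/5. Substituting x = B_t:
  d(exp(-7*B_t/5 + 3*t/4)) = (173*exp(-7*B_t/5 + 3*t/4)/100) dt + (-7*exp(-7*B_t/5 + 3*t/4)/5) dB_t.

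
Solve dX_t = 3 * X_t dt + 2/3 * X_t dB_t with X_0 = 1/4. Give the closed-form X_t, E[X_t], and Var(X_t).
X_t = 1/4 * exp((25/9) t + (2/3) B_t); E[X_t] = exp(3*t)/4; Var(X_t) = (exp(4*t/9) - 1)*exp(6*t)/16

For GBM dX = mu X dt + sigma X dB with X_0 = x_0, apply Itô to Y = log X: dY = (mu - sigma^2/2) dt + sigma dB, so Y_t = log(x_0) + (mu - sigma^2/2) t + sigma B_t and hence X_t = x_0 * exp((mu - sigma^2/2) t + sigma B_t).
With mu = 3, sigma = 2/3, x_0 = 1/4, this gives:
  X_t = 1/4 * exp((25/9) * t + (2/3) * B_t).
Since sigma*B_t ~ Normal(0, sigma^2 t), E[exp(sigma*B_t)] = exp(sigma^2 t / 2); so E[X_t] = x_0 * exp((mu - sigma^2/2) t) * exp(sigma^2 t / 2) = x_0 * exp(mu t) = exp(3*t)/4.
Var(X_t) = E[X_t^2] - (E[X_t])^2 = x_0^2 * exp(2 mu t) * (exp(sigma^2 t) - 1) = (exp(4*t/9) - 1)*exp(6*t)/16.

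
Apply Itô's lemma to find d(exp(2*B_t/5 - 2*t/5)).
d(exp(2*B_t/5 - 2*t/5)) = (-8*exp(2*B_t/5 - 2*t/5)/25) dt + (2*exp(2*B_t/5 - 2*t/5)/5) dB_t

Itô's formula for f(t, x): d f(t, B_t) = (f_t + (1/2) f_xx) dt + f_x dB_t. Compute partials of f(t, x) = exp(-2*t/5 + 2*x/5):
  f_t(t,x)  = -2*exp(-2*t/5 + 2*x/5)/5
  f_x(t,x)  = 2*exp(-2*t/5 + 2*x/5)/5
  f_xx(t,x) = 4*exp(-2*t/5 + 2*x/5)/25
Assemble drift = f_t + (1/2) f_xx = -8*exp(-2*t/5 + 2*x/5)/25 and diffusion = f_x = 2*exp(-2*t/5 + 2*x/5)/5. Substituting x = B_t:
  d(exp(2*B_t/5 - 2*t/5)) = (-8*exp(2*B_t/5 - 2*t/5)/25) dt + (2*exp(2*B_t/5 - 2*t/5)/5) dB_t.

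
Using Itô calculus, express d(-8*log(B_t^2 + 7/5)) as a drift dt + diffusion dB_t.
d(-8*log(B_t^2 + 7/5)) = (40*(5*B_t^2 - 7)/(5*B_t^2 + 7)^2) dt + (-80*B_t/(5*B_t^2 + 7)) dB_t

Itô's formula for f(B_t) gives d f(B_t) = f'(B_t) dB_t + (1/2) f''(B_t) dt. Compute derivatives of f(x) = -8*log(x^2 + 7/5):
  f'(x)  = -80*x/(5*x^2 + 7)
  f''(x) = 80*(5*x^2 - 7)/(5*x^2 + 7)^2
Substitute x = B_t and multiply the f'' term by 1/2:
  drift     = (1/2) * (80*(5*x^2 - 7)/(5*x^2 + 7)^2) evaluated at B_t = 40*(5*B_t^2 - 7)/(5*B_t^2 + 7)^2
  diffusion = (-80*x/(5*x^2 + 7)) evaluated at B_t = -80*B_t/(5*B_t^2 + 7)
Therefore d(-8*log(B_t^2 + 7/5)) = (40*(5*B_t^2 - 7)/(5*B_t^2 + 7)^2) dt + (-80*B_t/(5*B_t^2 + 7)) dB_t.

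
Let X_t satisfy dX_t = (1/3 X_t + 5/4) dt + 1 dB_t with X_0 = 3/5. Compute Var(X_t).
Var(X_t) = 3*exp(2*t/3)/2 - 3/2

The variance V(t) = Var(X_t) satisfies V'(t) = 2 a V(t) + c^2 with V(0) = 0 (drift coefficient is linear in X, diffusion is constant). With a = 1/3, c = 1, the solution is
  V(t) = (c^2 / (2 a)) * (exp(2 a t) - 1)
       = (1^2 / (2*(1/3))) * (exp((2/3) t) - 1)
       = 3*exp(2*t/3)/2 - 3/2.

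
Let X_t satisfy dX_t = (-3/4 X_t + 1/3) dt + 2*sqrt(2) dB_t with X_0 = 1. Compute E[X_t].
E[X_t] = 4/9 + 5*exp(-3*t/4)/9

Taking expectations and using E[dB_t] = 0, the mean m(t) = E[X_t] satisfies the ODE m'(t) = a m(t) + b with m(0) = x_0. With a = -3/4, b = 1/3, x_0 = 1, the solution is
  m(t) = x_0 * exp(a t) + (b/a) * (exp(a t) - 1)
       = 1 * exp((-3/4) t) + ((1/3)/(-3/4)) * (exp((-3/4) t) - 1)
       = 4/9 + 5*exp(-3*t/4)/9.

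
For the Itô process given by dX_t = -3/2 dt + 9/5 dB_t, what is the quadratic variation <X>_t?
<X>_t = 81*t/25

For an Itô process dX_t = a(t) dt + b(t) dB_t, the quadratic variation is <X>_t = int_0^t b(s)^2 ds (the drift term does not contribute). Here b(s) = 9/5, so
  b(s)^2 = 81/25.
Integrating from 0 to t:
  <X>_t = int_0^t (81/25) ds = 81*t/25.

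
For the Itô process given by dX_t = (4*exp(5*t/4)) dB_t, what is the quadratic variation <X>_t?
<X>_t = 32*exp(5*t/2)/5 - 32/5

For an Itô process dX_t = a(t) dt + b(t) dB_t, the quadratic variation is <X>_t = int_0^t b(s)^2 ds (the drift term does not contribute). Here b(s) = 4*exp(5*s/4), so
  b(s)^2 = 16*exp(5*s/2).
Integrating from 0 to t:
  <X>_t = int_0^t (16*exp(5*s/2)) ds = 32*exp(5*t/2)/5 - 32/5.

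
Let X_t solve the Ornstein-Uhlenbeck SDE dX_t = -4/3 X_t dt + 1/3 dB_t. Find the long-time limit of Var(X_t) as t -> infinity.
lim Var(X_t) = 1/24

The OU SDE dX = -theta X dt + sigma dB admits the integrating factor exp(theta t): d(exp(theta t) X_t) = sigma exp(theta t) dB_t. Integrating from 0 to t gives X_t = x_0 * exp(-theta t) + sigma * int_0^t exp(-theta (t-s)) dB_s for any initial x_0. The Itô integral has variance (by the Itô isometry) sigma^2 * int_0^t exp(-2 theta (t - s)) ds = sigma^2 * (1 - exp(-2 theta t)) / (2 theta), independent of x_0.
With theta = 4/3, sigma = 1/3:
  Var(X_t) = (1/3)^2 * (1 - exp(-2*4/3 t)) / (2 * 4/3) = 1/24 - exp(-8*t/3)/24.
As t -> infinity, exp(-2*4/3 t) -> 0, so the stationary variance is sigma^2 / (2 theta) = 1/24.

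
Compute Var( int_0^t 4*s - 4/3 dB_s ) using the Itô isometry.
Var = 16*t*(3*t^2 - 3*t + 1)/9

The Itô integral of a deterministic integrand f(s) has mean 0 because each increment f(s) * (B_{s+ds} - B_s) has mean 0. By the Itô isometry:
  Var( int_0^t f(s) dB_s ) = E[ (int_0^t f(s) dB_s)^2 ] = int_0^t f(s)^2 ds.
Here f(s) = 4*s - 4/3, so f(s)^2 = 16*(3*s - 1)^2/9. Integrate:
  int_0^t (16*(3*s - 1)^2/9) ds = 16*t*(3*t^2 - 3*t + 1)/9.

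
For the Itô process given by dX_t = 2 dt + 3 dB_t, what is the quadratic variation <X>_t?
<X>_t = 9*t

For an Itô process dX_t = a(t) dt + b(t) dB_t, the quadratic variation is <X>_t = int_0^t b(s)^2 ds (the drift term does not contribute). Here b(s) = 3, so
  b(s)^2 = 9.
Integrating from 0 to t:
  <X>_t = int_0^t (9) ds = 9*t.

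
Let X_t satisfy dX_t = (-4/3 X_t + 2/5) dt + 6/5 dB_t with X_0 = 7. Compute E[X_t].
E[X_t] = 3/10 + 67*exp(-4*t/3)/10

Taking expectations and using E[dB_t] = 0, the mean m(t) = E[X_t] satisfies the ODE m'(t) = a m(t) + b with m(0) = x_0. With a = -4/3, b = 2/5, x_0 = 7, the solution is
  m(t) = x_0 * exp(a t) + (b/a) * (exp(a t) - 1)
       = 7 * exp((-4/3) t) + ((2/5)/(-4/3)) * (exp((-4/3) t) - 1)
       = 3/10 + 67*exp(-4*t/3)/10.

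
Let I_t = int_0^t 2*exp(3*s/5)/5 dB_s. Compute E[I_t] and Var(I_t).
E[I_t] = 0; Var(I_t) = 2*exp(6*t/5)/15 - 2/15

The Itô integral of a deterministic integrand f(s) has mean 0 because each increment f(s) * (B_{s+ds} - B_s) has mean 0. By the Itô isometry:
  Var( int_0^t f(s) dB_s ) = E[ (int_0^t f(s) dB_s)^2 ] = int_0^t f(s)^2 ds.
Here f(s) = 2*exp(3*s/5)/5, so f(s)^2 = 4*exp(6*s/5)/25. Integrate:
  int_0^t (4*exp(6*s/5)/25) ds = 2*exp(6*t/5)/15 - 2/15.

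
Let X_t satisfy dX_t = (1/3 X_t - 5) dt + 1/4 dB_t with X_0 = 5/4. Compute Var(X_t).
Var(X_t) = 3*exp(2*t/3)/32 - 3/32

The variance V(t) = Var(X_t) satisfies V'(t) = 2 a V(t) + c^2 with V(0) = 0 (drift coefficient is linear in X, diffusion is constant). With a = 1/3, c = 1/4, the solution is
  V(t) = (c^2 / (2 a)) * (exp(2 a t) - 1)
       = ((1/4)^2 / (2*(1/3))) * (exp((2/3) t) - 1)
       = 3*exp(2*t/3)/32 - 3/32.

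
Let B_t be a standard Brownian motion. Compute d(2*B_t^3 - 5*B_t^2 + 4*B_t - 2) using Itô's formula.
d(2*B_t^3 - 5*B_t^2 + 4*B_t - 2) = (6*B_t - 5) dt + (6*B_t^2 - 10*B_t + 4) dB_t

Itô's formula for f(B_t) gives d f(B_t) = f'(B_t) dB_t + (1/2) f''(B_t) dt. Compute derivatives of f(x) = 2*x^3 - 5*x^2 + 4*x - 2:
  f'(x)  = 6*x^2 - 10*x + 4
  f''(x) = 12*x - 10
Substitute x = B_t and multiply the f'' term by 1/2:
  drift     = (1/2) * (12*x - 10) evaluated at B_t = 6*B_t - 5
  diffusion = (6*x^2 - 10*x + 4) evaluated at B_t = 6*B_t^2 - 10*B_t + 4
Therefore d(2*B_t^3 - 5*B_t^2 + 4*B_t - 2) = (6*B_t - 5) dt + (6*B_t^2 - 10*B_t + 4) dB_t.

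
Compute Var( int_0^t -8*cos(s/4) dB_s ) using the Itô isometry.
Var = 32*t + 64*sin(t/2)

The Itô integral of a deterministic integrand f(s) has mean 0 because each increment f(s) * (B_{s+ds} - B_s) has mean 0. By the Itô isometry:
  Var( int_0^t f(s) dB_s ) = E[ (int_0^t f(s) dB_s)^2 ] = int_0^t f(s)^2 ds.
Here f(s) = -8*cos(s/4), so f(s)^2 = 64*cos(s/4)^2. Integrate:
  int_0^t (64*cos(s/4)^2) ds = 32*t + 64*sin(t/2).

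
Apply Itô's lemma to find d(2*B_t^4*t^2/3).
d(2*B_t^4*t^2/3) = (4*B_t^2*t*(B_t^2 + 3*t)/3) dt + (8*B_t^3*t^2/3) dB_t

Itô's formula for f(t, x): d f(t, B_t) = (f_t + (1/2) f_xx) dt + f_x dB_t. Compute partials of f(t, x) = 2*t^2*x^4/3:
  f_t(t,x)  = 4*t*x^4/3
  f_x(t,x)  = 8*t^2*x^3/3
  f_xx(t,x) = 8*t^2*x^2
Assemble drift = f_t + (1/2) f_xx = 4*t*x^2*(3*t + x^2)/3 and diffusion = f_x = 8*t^2*x^3/3. Substituting x = B_t:
  d(2*B_t^4*t^2/3) = (4*B_t^2*t*(B_t^2 + 3*t)/3) dt + (8*B_t^3*t^2/3) dB_t.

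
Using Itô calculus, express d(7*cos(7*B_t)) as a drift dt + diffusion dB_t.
d(7*cos(7*B_t)) = (-343*cos(7*B_t)/2) dt + (-49*sin(7*B_t)) dB_t

Itô's formula for f(B_t) gives d f(B_t) = f'(B_t) dB_t + (1/2) f''(B_t) dt. Compute derivatives of f(x) = 7*cos(7*x):
  f'(x)  = -49*sin(7*x)
  f''(x) = -343*cos(7*x)
Substitute x = B_t and multiply the f'' term by 1/2:
  drift     = (1/2) * (-343*cos(7*x)) evaluated at B_t = -343*cos(7*B_t)/2
  diffusion = (-49*sin(7*x)) evaluated at B_t = -49*sin(7*B_t)
Therefore d(7*cos(7*B_t)) = (-343*cos(7*B_t)/2) dt + (-49*sin(7*B_t)) dB_t.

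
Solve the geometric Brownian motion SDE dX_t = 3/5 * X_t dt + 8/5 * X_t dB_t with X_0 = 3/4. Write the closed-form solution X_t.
X_t = 3/4 * exp((-17/25) * t + (8/5) * B_t)

For GBM dX = mu X dt + sigma X dB with X_0 = x_0, apply Itô to Y = log X: dY = (mu - sigma^2/2) dt + sigma dB, so Y_t = log(x_0) + (mu - sigma^2/2) t + sigma B_t and hence X_t = x_0 * exp((mu - sigma^2/2) t + sigma B_t).
With mu = 3/5, sigma = 8/5, x_0 = 3/4, this gives:
  X_t = 3/4 * exp((-17/25) * t + (8/5) * B_t).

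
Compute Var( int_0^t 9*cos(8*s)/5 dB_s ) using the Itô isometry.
Var = 81*t/50 + 81*sin(8*t)*cos(8*t)/400

The Itô integral of a deterministic integrand f(s) has mean 0 because each increment f(s) * (B_{s+ds} - B_s) has mean 0. By the Itô isometry:
  Var( int_0^t f(s) dB_s ) = E[ (int_0^t f(s) dB_s)^2 ] = int_0^t f(s)^2 ds.
Here f(s) = 9*cos(8*s)/5, so f(s)^2 = 81*cos(8*s)^2/25. Integrate:
  int_0^t (81*cos(8*s)^2/25) ds = 81*t/50 + 81*sin(8*t)*cos(8*t)/400.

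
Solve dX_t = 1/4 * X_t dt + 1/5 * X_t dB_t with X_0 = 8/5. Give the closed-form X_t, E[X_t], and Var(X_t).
X_t = 8/5 * exp((23/100) t + (1/5) B_t); E[X_t] = 8*exp(t/4)/5; Var(X_t) = 64*(exp(t/25) - 1)*exp(t/2)/25

For GBM dX = mu X dt + sigma X dB with X_0 = x_0, apply Itô to Y = log X: dY = (mu - sigma^2/2) dt + sigma dB, so Y_t = log(x_0) + (mu - sigma^2/2) t + sigma B_t and hence X_t = x_0 * exp((mu - sigma^2/2) t + sigma B_t).
With mu = 1/4, sigma = 1/5, x_0 = 8/5, this gives:
  X_t = 8/5 * exp((23/100) * t + (1/5) * B_t).
Since sigma*B_t ~ Normal(0, sigma^2 t), E[exp(sigma*B_t)] = exp(sigma^2 t / 2); so E[X_t] = x_0 * exp((mu - sigma^2/2) t) * exp(sigma^2 t / 2) = x_0 * exp(mu t) = 8*exp(t/4)/5.
Var(X_t) = E[X_t^2] - (E[X_t])^2 = x_0^2 * exp(2 mu t) * (exp(sigma^2 t) - 1) = 64*(exp(t/25) - 1)*exp(t/2)/25.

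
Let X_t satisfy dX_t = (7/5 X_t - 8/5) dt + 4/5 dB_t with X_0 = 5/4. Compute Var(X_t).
Var(X_t) = 8*exp(14*t/5)/35 - 8/35

The variance V(t) = Var(X_t) satisfies V'(t) = 2 a V(t) + c^2 with V(0) = 0 (drift coefficient is linear in X, diffusion is constant). With a = 7/5, c = 4/5, the solution is
  V(t) = (c^2 / (2 a)) * (exp(2 a t) - 1)
       = ((4/5)^2 / (2*(7/5))) * (exp((14/5) t) - 1)
       = 8*exp(14*t/5)/35 - 8/35.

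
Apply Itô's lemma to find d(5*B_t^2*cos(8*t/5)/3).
d(5*B_t^2*cos(8*t/5)/3) = (-8*B_t^2*sin(8*t/5)/3 + 5*cos(8*t/5)/3) dt + (10*B_t*cos(8*t/5)/3) dB_t

Itô's formula for f(t, x): d f(t, B_t) = (f_t + (1/2) f_xx) dt + f_x dB_t. Compute partials of f(t, x) = 5*x^2*cos(8*t/5)/3:
  f_t(t,x)  = -8*x^2*sin(8*t/5)/3
  f_x(t,x)  = 10*x*cos(8*t/5)/3
  f_xx(t,x) = 10*cos(8*t/5)/3
Assemble drift = f_t + (1/2) f_xx = -8*x^2*sin(8*t/5)/3 + 5*cos(8*t/5)/3 and diffusion = f_x = 10*x*cos(8*t/5)/3. Substituting x = B_t:
  d(5*B_t^2*cos(8*t/5)/3) = (-8*B_t^2*sin(8*t/5)/3 + 5*cos(8*t/5)/3) dt + (10*B_t*cos(8*t/5)/3) dB_t.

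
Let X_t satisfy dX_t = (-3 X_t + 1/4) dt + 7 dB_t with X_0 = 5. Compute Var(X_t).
Var(X_t) = 49/6 - 49*exp(-6*t)/6

The variance V(t) = Var(X_t) satisfies V'(t) = 2 a V(t) + c^2 with V(0) = 0 (drift coefficient is linear in X, diffusion is constant). With a = -3, c = 7, the solution is
  V(t) = (c^2 / (2 a)) * (exp(2 a t) - 1)
       = (7^2 / (2*(-3))) * (exp((-6) t) - 1)
       = 49/6 - 49*exp(-6*t)/6.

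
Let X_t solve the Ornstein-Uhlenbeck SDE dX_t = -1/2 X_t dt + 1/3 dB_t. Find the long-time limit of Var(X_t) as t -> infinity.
lim Var(X_t) = 1/9

The OU SDE dX = -theta X dt + sigma dB admits the integrating factor exp(theta t): d(exp(theta t) X_t) = sigma exp(theta t) dB_t. Integrating from 0 to t gives X_t = x_0 * exp(-theta t) + sigma * int_0^t exp(-theta (t-s)) dB_s for any initial x_0. The Itô integral has variance (by the Itô isometry) sigma^2 * int_0^t exp(-2 theta (t - s)) ds = sigma^2 * (1 - exp(-2 theta t)) / (2 theta), independent of x_0.
With theta = 1/2, sigma = 1/3:
  Var(X_t) = (1/3)^2 * (1 - exp(-2*1/2 t)) / (2 * 1/2) = (exp(t) - 1)*exp(-t)/9.
As t -> infinity, exp(-2*1/2 t) -> 0, so the stationary variance is sigma^2 / (2 theta) = 1/9.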